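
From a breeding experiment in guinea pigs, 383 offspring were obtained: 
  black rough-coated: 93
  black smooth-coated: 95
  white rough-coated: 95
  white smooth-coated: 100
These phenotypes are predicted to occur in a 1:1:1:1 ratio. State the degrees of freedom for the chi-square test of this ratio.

3

A goodness-of-fit test with 4 phenotype classes has df = 4 − 1 = 3.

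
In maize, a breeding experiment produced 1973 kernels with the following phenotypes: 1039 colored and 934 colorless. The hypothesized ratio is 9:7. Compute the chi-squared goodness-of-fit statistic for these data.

10.327

Expected counts for N = 1973 under a 9:7 ratio (total parts = 16):
  colored: 1973 × 9/16 = 1109.8125
  colorless: 1973 × 7/16 = 863.1875
χ² = Σ (O − E)² / E
  colored: (1039 − 1109.8125)² / 1109.8125 = 4.5182
  colorless: (934 − 863.1875)² / 863.1875 = 5.8092
χ² = 4.5182 + 5.8092 = 10.3274 ≈ 10.327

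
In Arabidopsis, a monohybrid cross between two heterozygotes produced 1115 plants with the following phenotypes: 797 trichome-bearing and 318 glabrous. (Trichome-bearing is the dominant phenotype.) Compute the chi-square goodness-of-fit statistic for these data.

7.369

For a monohybrid cross between heterozygotes with complete dominance, the expected phenotypic ratio is 3:1.
Under the 3:1 hypothesis (Σ ratio = 4, N = 1115):
  trichome-bearing: 1115 × 3/4 = 836.25
  glabrous: 1115 × 1/4 = 278.75
χ² = Σ (O − E)² / E
  trichome-bearing: (797 − 836.25)² / 836.25 = 1.8422
  glabrous: (318 − 278.75)² / 278.75 = 5.5267
χ² = 1.8422 + 5.5267 = 7.3689 ≈ 7.369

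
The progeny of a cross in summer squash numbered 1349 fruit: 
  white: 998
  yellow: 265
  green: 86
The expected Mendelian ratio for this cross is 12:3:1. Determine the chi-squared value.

0.796

Under the 12:3:1 hypothesis (Σ ratio = 16, N = 1349):
  white: 1349 × 12/16 = 1011.75
  yellow: 1349 × 3/16 = 252.9375
  green: 1349 × 1/16 = 84.3125
χ² = Σ (O − E)² / E
  white: (998 − 1011.75)² / 1011.75 = 0.1869
  yellow: (265 − 252.9375)² / 252.9375 = 0.5753
  green: (86 − 84.3125)² / 84.3125 = 0.0338
χ² = 0.1869 + 0.5753 + 0.0338 = 0.796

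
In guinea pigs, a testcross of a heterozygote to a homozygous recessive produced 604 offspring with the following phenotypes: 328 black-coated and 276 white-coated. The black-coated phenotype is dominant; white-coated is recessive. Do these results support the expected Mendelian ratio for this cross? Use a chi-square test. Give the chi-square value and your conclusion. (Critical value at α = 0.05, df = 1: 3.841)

4.477; not consistent

A testcross of a heterozygote (Aa × aa) gives a 1:1 phenotypic ratio.
Expected counts for N = 604 under a 1:1 ratio (total parts = 2):
  black-coated: 604 × 1/2 = 302
  white-coated: 604 × 1/2 = 302
χ² = Σ (O − E)² / E
  black-coated: (328 − 302)² / 302 = 2.2384
  white-coated: (276 − 302)² / 302 = 2.2384
χ² = 2.2384 + 2.2384 = 4.4768 ≈ 4.477
Degrees of freedom = 2 − 1 = 1; critical value at α = 0.05 is 3.841.
Since 4.477 > 3.841, we reject the null hypothesis — the data do not fit the 1:1 ratio.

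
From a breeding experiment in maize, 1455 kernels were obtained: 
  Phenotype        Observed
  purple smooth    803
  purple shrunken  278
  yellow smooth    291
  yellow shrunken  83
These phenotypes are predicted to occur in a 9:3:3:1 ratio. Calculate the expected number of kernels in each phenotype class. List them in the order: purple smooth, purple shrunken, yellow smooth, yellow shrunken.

The 9:3:3:1 ratio has 16 parts, so with N = 1455 the expected counts are:
  purple smooth: 1455 × 9/16 = 818.4375
  purple shrunken: 1455 × 3/16 = 272.8125
  yellow smooth: 1455 × 3/16 = 272.8125
  yellow shrunken: 1455 × 1/16 = 90.9375

818.4375, 272.8125, 272.8125, 90.9375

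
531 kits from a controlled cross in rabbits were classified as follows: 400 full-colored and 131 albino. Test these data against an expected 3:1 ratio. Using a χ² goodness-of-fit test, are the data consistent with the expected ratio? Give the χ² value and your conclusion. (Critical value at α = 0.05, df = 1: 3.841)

The 3:1 ratio has 4 parts, so with N = 531 the expected counts are:
  full-colored: 531 × 3/4 = 398.25
  albino: 531 × 1/4 = 132.75
χ² = Σ (O − E)² / E
  full-colored: (400 − 398.25)² / 398.25 = 0.0077
  albino: (131 − 132.75)² / 132.75 = 0.0231
χ² = 0.0077 + 0.0231 = 0.0308 ≈ 0.031
Degrees of freedom = 2 − 1 = 1; critical value at α = 0.05 is 3.841.
Since 0.031 < 3.841, we fail to reject the null hypothesis — the data are consistent with the 3:1 ratio.

0.031; consistent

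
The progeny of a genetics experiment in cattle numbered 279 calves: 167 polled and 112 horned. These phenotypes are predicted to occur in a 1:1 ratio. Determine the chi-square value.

Expected counts for N = 279 under a 1:1 ratio (total parts = 2):
  polled: 279 × 1/2 = 139.5
  horned: 279 × 1/2 = 139.5
χ² = Σ (O − E)² / E
  polled: (167 − 139.5)² / 139.5 = 5.4211
  horned: (112 − 139.5)² / 139.5 = 5.4211
χ² = 5.4211 + 5.4211 = 10.8422 ≈ 10.842

10.842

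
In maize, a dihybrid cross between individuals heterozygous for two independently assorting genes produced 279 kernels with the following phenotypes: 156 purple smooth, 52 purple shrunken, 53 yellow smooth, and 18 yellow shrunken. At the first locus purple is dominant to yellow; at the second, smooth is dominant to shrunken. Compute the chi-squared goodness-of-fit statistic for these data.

A dihybrid F₂ with independent assortment and complete dominance at both loci gives a 9:3:3:1 phenotypic ratio.
Total ratio parts = 16. Expected numbers out of 279:
  purple smooth: 279 × 9/16 = 156.9375
  purple shrunken: 279 × 3/16 = 52.3125
  yellow smooth: 279 × 3/16 = 52.3125
  yellow shrunken: 279 × 1/16 = 17.4375
χ² = Σ (O − E)² / E
  purple smooth: (156 − 156.9375)² / 156.9375 = 0.0056
  purple shrunken: (52 − 52.3125)² / 52.3125 = 0.0019
  yellow smooth: (53 − 52.3125)² / 52.3125 = 0.0090
  yellow shrunken: (18 − 17.4375)² / 17.4375 = 0.0181
χ² = 0.0056 + 0.0019 + 0.0090 + 0.0181 = 0.0346 ≈ 0.035

0.035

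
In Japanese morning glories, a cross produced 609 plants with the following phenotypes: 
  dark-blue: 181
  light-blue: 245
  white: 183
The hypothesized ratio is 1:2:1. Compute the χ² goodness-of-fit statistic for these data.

Expected counts for N = 609 under a 1:2:1 ratio (total parts = 4):
  dark-blue: 609 × 1/4 = 152.25
  light-blue: 609 × 2/4 = 304.5
  white: 609 × 1/4 = 152.25
χ² = Σ (O − E)² / E
  dark-blue: (181 − 152.25)² / 152.25 = 5.4290
  light-blue: (245 − 304.5)² / 304.5 = 11.6264
  white: (183 − 152.25)² / 152.25 = 6.2106
χ² = 5.4290 + 11.6264 + 6.2106 = 23.266

23.266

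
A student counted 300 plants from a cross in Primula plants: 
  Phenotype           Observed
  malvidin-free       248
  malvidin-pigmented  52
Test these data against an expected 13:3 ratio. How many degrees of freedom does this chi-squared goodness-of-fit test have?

A goodness-of-fit test with 2 phenotype classes has df = 2 − 1 = 1.

1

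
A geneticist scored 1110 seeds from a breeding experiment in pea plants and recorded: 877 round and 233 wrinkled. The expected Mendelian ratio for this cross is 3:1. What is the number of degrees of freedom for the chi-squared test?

A goodness-of-fit test with 2 phenotype classes has df = 2 − 1 = 1.

1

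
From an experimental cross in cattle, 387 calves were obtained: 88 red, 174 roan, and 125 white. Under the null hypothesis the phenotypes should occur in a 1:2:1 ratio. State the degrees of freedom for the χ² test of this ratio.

2

A goodness-of-fit test with 3 phenotype classes has df = 3 − 1 = 2.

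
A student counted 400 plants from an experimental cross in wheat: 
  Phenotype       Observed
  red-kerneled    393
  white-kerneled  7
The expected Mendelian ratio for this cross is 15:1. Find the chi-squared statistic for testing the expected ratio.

13.824

Expected counts for N = 400 under a 15:1 ratio (total parts = 16):
  red-kerneled: 400 × 15/16 = 375
  white-kerneled: 400 × 1/16 = 25
χ² = Σ (O − E)² / E
  red-kerneled: (393 − 375)² / 375 = 0.8640
  white-kerneled: (7 − 25)² / 25 = 12.9600
χ² = 0.8640 + 12.9600 = 13.824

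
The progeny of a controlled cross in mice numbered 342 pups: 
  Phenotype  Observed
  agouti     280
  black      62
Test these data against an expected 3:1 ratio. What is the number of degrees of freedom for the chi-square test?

A goodness-of-fit test with 2 phenotype classes has df = 2 − 1 = 1.

1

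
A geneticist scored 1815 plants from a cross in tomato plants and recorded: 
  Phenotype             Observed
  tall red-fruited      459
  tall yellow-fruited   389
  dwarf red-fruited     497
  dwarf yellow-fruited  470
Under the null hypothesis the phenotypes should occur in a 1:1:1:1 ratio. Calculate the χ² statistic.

14.005

Under the 1:1:1:1 hypothesis (Σ ratio = 4, N = 1815):
  tall red-fruited: 1815 × 1/4 = 453.75
  tall yellow-fruited: 1815 × 1/4 = 453.75
  dwarf red-fruited: 1815 × 1/4 = 453.75
  dwarf yellow-fruited: 1815 × 1/4 = 453.75
χ² = Σ (O − E)² / E
  tall red-fruited: (459 − 453.75)² / 453.75 = 0.0607
  tall yellow-fruited: (389 − 453.75)² / 453.75 = 9.2398
  dwarf red-fruited: (497 − 453.75)² / 453.75 = 4.1225
  dwarf yellow-fruited: (470 − 453.75)² / 453.75 = 0.5820
χ² = 0.0607 + 9.2398 + 4.1225 + 0.5820 = 14.005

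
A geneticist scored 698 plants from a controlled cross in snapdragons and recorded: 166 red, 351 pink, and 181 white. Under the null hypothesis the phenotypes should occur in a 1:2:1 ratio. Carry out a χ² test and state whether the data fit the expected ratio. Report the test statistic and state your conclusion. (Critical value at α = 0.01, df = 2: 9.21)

Under the 1:2:1 hypothesis (Σ ratio = 4, N = 698):
  red: 698 × 1/4 = 174.5
  pink: 698 × 2/4 = 349
  white: 698 × 1/4 = 174.5
χ² = Σ (O − E)² / E
  red: (166 − 174.5)² / 174.5 = 0.4140
  pink: (351 − 349)² / 349 = 0.0115
  white: (181 − 174.5)² / 174.5 = 0.2421
χ² = 0.4140 + 0.0115 + 0.2421 = 0.6676 ≈ 0.668
Degrees of freedom = 3 − 1 = 2; critical value at α = 0.01 is 9.21.
Since 0.668 < 9.21, we fail to reject the null hypothesis — the data are consistent with the 1:2:1 ratio.

0.668; consistent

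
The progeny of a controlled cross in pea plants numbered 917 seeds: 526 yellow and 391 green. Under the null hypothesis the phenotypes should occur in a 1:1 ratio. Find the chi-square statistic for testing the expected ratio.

Under the 1:1 hypothesis (Σ ratio = 2, N = 917):
  yellow: 917 × 1/2 = 458.5
  green: 917 × 1/2 = 458.5
χ² = Σ (O − E)² / E
  yellow: (526 − 458.5)² / 458.5 = 9.9373
  green: (391 − 458.5)² / 458.5 = 9.9373
χ² = 9.9373 + 9.9373 = 19.8746 ≈ 19.875

19.875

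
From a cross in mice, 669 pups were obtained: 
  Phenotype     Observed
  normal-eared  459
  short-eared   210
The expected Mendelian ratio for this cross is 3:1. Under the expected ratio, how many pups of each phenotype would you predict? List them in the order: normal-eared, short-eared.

501.75, 167.25

The 3:1 ratio has 4 parts, so with N = 669 the expected counts are:
  normal-eared: 669 × 3/4 = 501.75
  short-eared: 669 × 1/4 = 167.25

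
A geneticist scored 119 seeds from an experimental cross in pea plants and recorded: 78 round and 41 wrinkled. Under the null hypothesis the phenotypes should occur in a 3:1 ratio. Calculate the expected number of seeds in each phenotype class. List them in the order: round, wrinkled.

89.25, 29.75

Expected counts for N = 119 under a 3:1 ratio (total parts = 4):
  round: 119 × 3/4 = 89.25
  wrinkled: 119 × 1/4 = 29.75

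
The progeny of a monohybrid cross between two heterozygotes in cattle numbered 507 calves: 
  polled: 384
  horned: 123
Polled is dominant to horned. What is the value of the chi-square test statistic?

For a monohybrid cross between heterozygotes with complete dominance, the expected phenotypic ratio is 3:1.
Expected counts for N = 507 under a 3:1 ratio (total parts = 4):
  polled: 507 × 3/4 = 380.25
  horned: 507 × 1/4 = 126.75
χ² = Σ (O − E)² / E
  polled: (384 − 380.25)² / 380.25 = 0.0370
  horned: (123 − 126.75)² / 126.75 = 0.1109
χ² = 0.0370 + 0.1109 = 0.1479 ≈ 0.148

0.148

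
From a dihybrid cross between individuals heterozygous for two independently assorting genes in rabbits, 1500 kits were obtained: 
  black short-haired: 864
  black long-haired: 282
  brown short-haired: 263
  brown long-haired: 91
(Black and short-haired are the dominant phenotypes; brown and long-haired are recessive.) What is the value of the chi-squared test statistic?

1.753

A dihybrid F₂ with independent assortment and complete dominance at both loci gives a 9:3:3:1 phenotypic ratio.
Total ratio parts = 16. Expected numbers out of 1500:
  black short-haired: 1500 × 9/16 = 843.75
  black long-haired: 1500 × 3/16 = 281.25
  brown short-haired: 1500 × 3/16 = 281.25
  brown long-haired: 1500 × 1/16 = 93.75
χ² = Σ (O − E)² / E
  black short-haired: (864 − 843.75)² / 843.75 = 0.4860
  black long-haired: (282 − 281.25)² / 281.25 = 0.0020
  brown short-haired: (263 − 281.25)² / 281.25 = 1.1842
  brown long-haired: (91 − 93.75)² / 93.75 = 0.0807
χ² = 0.4860 + 0.0020 + 1.1842 + 0.0807 = 1.7529 ≈ 1.753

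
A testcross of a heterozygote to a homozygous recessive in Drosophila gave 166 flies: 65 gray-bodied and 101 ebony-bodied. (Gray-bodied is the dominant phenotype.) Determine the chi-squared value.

A testcross of a heterozygote (Aa × aa) gives a 1:1 phenotypic ratio.
Under the 1:1 hypothesis (Σ ratio = 2, N = 166):
  gray-bodied: 166 × 1/2 = 83
  ebony-bodied: 166 × 1/2 = 83
χ² = Σ (O − E)² / E
  gray-bodied: (65 − 83)² / 83 = 3.9036
  ebony-bodied: (101 − 83)² / 83 = 3.9036
χ² = 3.9036 + 3.9036 = 7.8072 ≈ 7.807

7.807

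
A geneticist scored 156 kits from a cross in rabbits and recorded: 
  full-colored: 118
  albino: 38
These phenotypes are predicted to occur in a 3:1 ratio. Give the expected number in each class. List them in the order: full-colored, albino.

117, 39

Under the 3:1 hypothesis (Σ ratio = 4, N = 156):
  full-colored: 156 × 3/4 = 117
  albino: 156 × 1/4 = 39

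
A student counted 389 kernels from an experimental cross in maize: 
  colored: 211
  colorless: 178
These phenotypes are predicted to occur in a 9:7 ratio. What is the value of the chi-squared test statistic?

The 9:7 ratio has 16 parts, so with N = 389 the expected counts are:
  colored: 389 × 9/16 = 218.8125
  colorless: 389 × 7/16 = 170.1875
χ² = Σ (O − E)² / E
  colored: (211 − 218.8125)² / 218.8125 = 0.2789
  colorless: (178 − 170.1875)² / 170.1875 = 0.3586
χ² = 0.2789 + 0.3586 = 0.6375 ≈ 0.638

0.638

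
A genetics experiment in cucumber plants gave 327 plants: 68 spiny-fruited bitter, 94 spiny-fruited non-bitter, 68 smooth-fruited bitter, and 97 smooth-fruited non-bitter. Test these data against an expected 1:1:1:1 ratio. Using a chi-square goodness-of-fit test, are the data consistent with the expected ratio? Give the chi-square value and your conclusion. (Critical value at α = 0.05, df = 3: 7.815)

Total ratio parts = 4. Expected numbers out of 327:
  spiny-fruited bitter: 327 × 1/4 = 81.75
  spiny-fruited non-bitter: 327 × 1/4 = 81.75
  smooth-fruited bitter: 327 × 1/4 = 81.75
  smooth-fruited non-bitter: 327 × 1/4 = 81.75
χ² = Σ (O − E)² / E
  spiny-fruited bitter: (68 − 81.75)² / 81.75 = 2.3127
  spiny-fruited non-bitter: (94 − 81.75)² / 81.75 = 1.8356
  smooth-fruited bitter: (68 − 81.75)² / 81.75 = 2.3127
  smooth-fruited non-bitter: (97 − 81.75)² / 81.75 = 2.8448
χ² = 2.3127 + 1.8356 + 2.3127 + 2.8448 = 9.3058 ≈ 9.306
Degrees of freedom = 4 − 1 = 3; critical value at α = 0.05 is 7.815.
Since 9.306 > 7.815, we reject the null hypothesis — the data do not fit the 1:1:1:1 ratio.

9.306; not consistent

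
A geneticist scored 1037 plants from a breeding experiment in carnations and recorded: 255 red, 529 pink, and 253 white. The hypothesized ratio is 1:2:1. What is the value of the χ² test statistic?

Total ratio parts = 4. Expected numbers out of 1037:
  red: 1037 × 1/4 = 259.25
  pink: 1037 × 2/4 = 518.5
  white: 1037 × 1/4 = 259.25
χ² = Σ (O − E)² / E
  red: (255 − 259.25)² / 259.25 = 0.0697
  pink: (529 − 518.5)² / 518.5 = 0.2126
  white: (253 − 259.25)² / 259.25 = 0.1507
χ² = 0.0697 + 0.2126 + 0.1507 = 0.433

0.433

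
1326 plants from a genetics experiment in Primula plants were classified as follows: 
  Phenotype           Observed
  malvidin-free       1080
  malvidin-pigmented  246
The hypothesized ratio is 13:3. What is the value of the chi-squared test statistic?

Total ratio parts = 16. Expected numbers out of 1326:
  malvidin-free: 1326 × 13/16 = 1077.375
  malvidin-pigmented: 1326 × 3/16 = 248.625
χ² = Σ (O − E)² / E
  malvidin-free: (1080 − 1077.375)² / 1077.375 = 0.0064
  malvidin-pigmented: (246 − 248.625)² / 248.625 = 0.0277
χ² = 0.0064 + 0.0277 = 0.0341 ≈ 0.034

0.034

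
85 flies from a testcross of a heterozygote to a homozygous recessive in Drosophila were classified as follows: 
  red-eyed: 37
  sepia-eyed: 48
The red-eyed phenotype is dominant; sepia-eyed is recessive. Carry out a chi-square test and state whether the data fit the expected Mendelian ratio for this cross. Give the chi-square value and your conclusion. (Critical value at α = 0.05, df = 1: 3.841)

1.424; consistent

A testcross of a heterozygote (Aa × aa) gives a 1:1 phenotypic ratio.
The 1:1 ratio has 2 parts, so with N = 85 the expected counts are:
  red-eyed: 85 × 1/2 = 42.5
  sepia-eyed: 85 × 1/2 = 42.5
χ² = Σ (O − E)² / E
  red-eyed: (37 − 42.5)² / 42.5 = 0.7118
  sepia-eyed: (48 − 42.5)² / 42.5 = 0.7118
χ² = 0.7118 + 0.7118 = 1.4236 ≈ 1.424
Degrees of freedom = 2 − 1 = 1; critical value at α = 0.05 is 3.841.
Since 1.424 < 3.841, we fail to reject the null hypothesis — the data are consistent with the 1:1 ratio.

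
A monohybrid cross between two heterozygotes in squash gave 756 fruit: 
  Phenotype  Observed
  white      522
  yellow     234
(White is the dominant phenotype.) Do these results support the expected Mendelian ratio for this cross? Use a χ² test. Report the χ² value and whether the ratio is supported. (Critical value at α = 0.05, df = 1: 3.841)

14.286; not consistent

For a monohybrid cross between heterozygotes with complete dominance, the expected phenotypic ratio is 3:1.
Expected counts for N = 756 under a 3:1 ratio (total parts = 4):
  white: 756 × 3/4 = 567
  yellow: 756 × 1/4 = 189
χ² = Σ (O − E)² / E
  white: (522 − 567)² / 567 = 3.5714
  yellow: (234 − 189)² / 189 = 10.7143
χ² = 3.5714 + 10.7143 = 14.2857 ≈ 14.286
Degrees of freedom = 2 − 1 = 1; critical value at α = 0.05 is 3.841.
Since 14.286 > 3.841, we reject the null hypothesis — the data do not fit the 3:1 ratio.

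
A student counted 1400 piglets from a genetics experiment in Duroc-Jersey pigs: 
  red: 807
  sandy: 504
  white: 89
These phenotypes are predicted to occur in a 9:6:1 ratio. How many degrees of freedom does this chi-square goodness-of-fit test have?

A goodness-of-fit test with 3 phenotype classes has df = 3 − 1 = 2.

2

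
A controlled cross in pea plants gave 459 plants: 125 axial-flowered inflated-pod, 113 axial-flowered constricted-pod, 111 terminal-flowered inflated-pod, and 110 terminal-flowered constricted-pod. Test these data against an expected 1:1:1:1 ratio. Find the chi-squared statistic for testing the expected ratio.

1.261

The 1:1:1:1 ratio has 4 parts, so with N = 459 the expected counts are:
  axial-flowered inflated-pod: 459 × 1/4 = 114.75
  axial-flowered constricted-pod: 459 × 1/4 = 114.75
  terminal-flowered inflated-pod: 459 × 1/4 = 114.75
  terminal-flowered constricted-pod: 459 × 1/4 = 114.75
χ² = Σ (O − E)² / E
  axial-flowered inflated-pod: (125 − 114.75)² / 114.75 = 0.9156
  axial-flowered constricted-pod: (113 − 114.75)² / 114.75 = 0.0267
  terminal-flowered inflated-pod: (111 − 114.75)² / 114.75 = 0.1225
  terminal-flowered constricted-pod: (110 − 114.75)² / 114.75 = 0.1966
χ² = 0.9156 + 0.0267 + 0.1225 + 0.1966 = 1.2614 ≈ 1.261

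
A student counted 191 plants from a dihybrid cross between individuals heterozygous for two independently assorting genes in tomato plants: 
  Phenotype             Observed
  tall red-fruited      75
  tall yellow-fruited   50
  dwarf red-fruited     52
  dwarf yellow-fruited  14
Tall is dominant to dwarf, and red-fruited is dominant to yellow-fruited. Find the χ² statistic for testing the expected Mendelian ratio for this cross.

23.087

A dihybrid F₂ with independent assortment and complete dominance at both loci gives a 9:3:3:1 phenotypic ratio.
The 9:3:3:1 ratio has 16 parts, so with N = 191 the expected counts are:
  tall red-fruited: 191 × 9/16 = 107.4375
  tall yellow-fruited: 191 × 3/16 = 35.8125
  dwarf red-fruited: 191 × 3/16 = 35.8125
  dwarf yellow-fruited: 191 × 1/16 = 11.9375
χ² = Σ (O − E)² / E
  tall red-fruited: (75 − 107.4375)² / 107.4375 = 9.7935
  tall yellow-fruited: (50 − 35.8125)² / 35.8125 = 5.6205
  dwarf red-fruited: (52 − 35.8125)² / 35.8125 = 7.3169
  dwarf yellow-fruited: (14 − 11.9375)² / 11.9375 = 0.3563
χ² = 9.7935 + 5.6205 + 7.3169 + 0.3563 = 23.0872 ≈ 23.087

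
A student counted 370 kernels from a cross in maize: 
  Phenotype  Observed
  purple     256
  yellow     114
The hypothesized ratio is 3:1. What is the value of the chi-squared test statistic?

The 3:1 ratio has 4 parts, so with N = 370 the expected counts are:
  purple: 370 × 3/4 = 277.5
  yellow: 370 × 1/4 = 92.5
χ² = Σ (O − E)² / E
  purple: (256 − 277.5)² / 277.5 = 1.6658
  yellow: (114 − 92.5)² / 92.5 = 4.9973
χ² = 1.6658 + 4.9973 = 6.6631 ≈ 6.663

6.663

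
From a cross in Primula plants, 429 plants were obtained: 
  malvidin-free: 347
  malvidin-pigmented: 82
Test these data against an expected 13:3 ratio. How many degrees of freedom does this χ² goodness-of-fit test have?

1

A goodness-of-fit test with 2 phenotype classes has df = 2 − 1 = 1.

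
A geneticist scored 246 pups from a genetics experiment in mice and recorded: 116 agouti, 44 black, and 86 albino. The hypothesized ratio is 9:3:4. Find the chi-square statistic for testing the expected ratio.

Under the 9:3:4 hypothesis (Σ ratio = 16, N = 246):
  agouti: 246 × 9/16 = 138.375
  black: 246 × 3/16 = 46.125
  albino: 246 × 4/16 = 61.5
χ² = Σ (O − E)² / E
  agouti: (116 − 138.375)² / 138.375 = 3.6180
  black: (44 − 46.125)² / 46.125 = 0.0979
  albino: (86 − 61.5)² / 61.5 = 9.7602
χ² = 3.6180 + 0.0979 + 9.7602 = 13.4761 ≈ 13.476

13.476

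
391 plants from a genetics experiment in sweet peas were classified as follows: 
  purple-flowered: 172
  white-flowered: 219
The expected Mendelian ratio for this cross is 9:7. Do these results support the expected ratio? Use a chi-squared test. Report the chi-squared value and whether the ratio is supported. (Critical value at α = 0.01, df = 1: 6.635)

23.882; not consistent

Total ratio parts = 16. Expected numbers out of 391:
  purple-flowered: 391 × 9/16 = 219.9375
  white-flowered: 391 × 7/16 = 171.0625
χ² = Σ (O − E)² / E
  purple-flowered: (172 − 219.9375)² / 219.9375 = 10.4484
  white-flowered: (219 − 171.0625)² / 171.0625 = 13.4337
χ² = 10.4484 + 13.4337 = 23.8821 ≈ 23.882
Degrees of freedom = 2 − 1 = 1; critical value at α = 0.01 is 6.635.
Since 23.882 > 6.635, we reject the null hypothesis — the data do not fit the 9:7 ratio.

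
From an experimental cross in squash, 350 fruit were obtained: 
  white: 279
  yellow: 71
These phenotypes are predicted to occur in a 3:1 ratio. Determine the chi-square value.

Expected counts for N = 350 under a 3:1 ratio (total parts = 4):
  white: 350 × 3/4 = 262.5
  yellow: 350 × 1/4 = 87.5
χ² = Σ (O − E)² / E
  white: (279 − 262.5)² / 262.5 = 1.0371
  yellow: (71 − 87.5)² / 87.5 = 3.1114
χ² = 1.0371 + 3.1114 = 4.1485 ≈ 4.149

4.149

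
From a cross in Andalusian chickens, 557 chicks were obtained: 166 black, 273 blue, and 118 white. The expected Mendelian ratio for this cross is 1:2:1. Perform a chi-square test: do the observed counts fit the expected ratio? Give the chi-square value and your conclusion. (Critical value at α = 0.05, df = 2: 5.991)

8.490; not consistent

Under the 1:2:1 hypothesis (Σ ratio = 4, N = 557):
  black: 557 × 1/4 = 139.25
  blue: 557 × 2/4 = 278.5
  white: 557 × 1/4 = 139.25
χ² = Σ (O − E)² / E
  black: (166 − 139.25)² / 139.25 = 5.1387
  blue: (273 − 278.5)² / 278.5 = 0.1086
  white: (118 − 139.25)² / 139.25 = 3.2428
χ² = 5.1387 + 0.1086 + 3.2428 = 8.4901 ≈ 8.490
Degrees of freedom = 3 − 1 = 2; critical value at α = 0.05 is 5.991.
Since 8.490 > 5.991, we reject the null hypothesis — the data do not fit the 1:2:1 ratio.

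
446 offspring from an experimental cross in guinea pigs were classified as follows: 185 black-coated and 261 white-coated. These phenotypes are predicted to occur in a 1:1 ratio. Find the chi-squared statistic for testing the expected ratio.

Expected counts for N = 446 under a 1:1 ratio (total parts = 2):
  black-coated: 446 × 1/2 = 223
  white-coated: 446 × 1/2 = 223
χ² = Σ (O − E)² / E
  black-coated: (185 − 223)² / 223 = 6.4753
  white-coated: (261 − 223)² / 223 = 6.4753
χ² = 6.4753 + 6.4753 = 12.9506 ≈ 12.951

12.951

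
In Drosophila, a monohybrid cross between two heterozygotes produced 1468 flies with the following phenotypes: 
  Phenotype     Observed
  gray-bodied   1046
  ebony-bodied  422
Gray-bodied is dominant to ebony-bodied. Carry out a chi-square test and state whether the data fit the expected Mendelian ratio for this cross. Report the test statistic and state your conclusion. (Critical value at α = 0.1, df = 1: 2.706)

For a monohybrid cross between heterozygotes with complete dominance, the expected phenotypic ratio is 3:1.
Under the 3:1 hypothesis (Σ ratio = 4, N = 1468):
  gray-bodied: 1468 × 3/4 = 1101
  ebony-bodied: 1468 × 1/4 = 367
χ² = Σ (O − E)² / E
  gray-bodied: (1046 − 1101)² / 1101 = 2.7475
  ebony-bodied: (422 − 367)² / 367 = 8.2425
χ² = 2.7475 + 8.2425 = 10.990
Degrees of freedom = 2 − 1 = 1; critical value at α = 0.1 is 2.706.
Since 10.990 > 2.706, we reject the null hypothesis — the data do not fit the 3:1 ratio.

10.990; not consistent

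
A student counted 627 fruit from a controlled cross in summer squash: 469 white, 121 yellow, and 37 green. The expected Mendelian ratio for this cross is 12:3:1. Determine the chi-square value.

0.226

Under the 12:3:1 hypothesis (Σ ratio = 16, N = 627):
  white: 627 × 12/16 = 470.25
  yellow: 627 × 3/16 = 117.5625
  green: 627 × 1/16 = 39.1875
χ² = Σ (O − E)² / E
  white: (469 − 470.25)² / 470.25 = 0.0033
  yellow: (121 − 117.5625)² / 117.5625 = 0.1005
  green: (37 − 39.1875)² / 39.1875 = 0.1221
χ² = 0.0033 + 0.1005 + 0.1221 = 0.2259 ≈ 0.226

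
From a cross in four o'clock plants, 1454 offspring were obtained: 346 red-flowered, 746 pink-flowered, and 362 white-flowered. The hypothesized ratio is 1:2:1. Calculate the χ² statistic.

Total ratio parts = 4. Expected numbers out of 1454:
  red-flowered: 1454 × 1/4 = 363.5
  pink-flowered: 1454 × 2/4 = 727
  white-flowered: 1454 × 1/4 = 363.5
χ² = Σ (O − E)² / E
  red-flowered: (346 − 363.5)² / 363.5 = 0.8425
  pink-flowered: (746 − 727)² / 727 = 0.4966
  white-flowered: (362 − 363.5)² / 363.5 = 0.0062
χ² = 0.8425 + 0.4966 + 0.0062 = 1.3453 ≈ 1.345

1.345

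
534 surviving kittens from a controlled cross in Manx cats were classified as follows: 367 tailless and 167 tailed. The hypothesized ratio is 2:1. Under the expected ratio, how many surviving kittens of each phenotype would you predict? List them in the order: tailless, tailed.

356, 178

Expected counts for N = 534 under a 2:1 ratio (total parts = 3):
  tailless: 534 × 2/3 = 356
  tailed: 534 × 1/3 = 178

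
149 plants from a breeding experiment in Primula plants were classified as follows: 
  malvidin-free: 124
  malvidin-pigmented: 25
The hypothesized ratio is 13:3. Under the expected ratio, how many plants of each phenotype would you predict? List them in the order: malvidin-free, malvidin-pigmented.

Expected counts for N = 149 under a 13:3 ratio (total parts = 16):
  malvidin-free: 149 × 13/16 = 121.0625
  malvidin-pigmented: 149 × 3/16 = 27.9375

121.0625, 27.9375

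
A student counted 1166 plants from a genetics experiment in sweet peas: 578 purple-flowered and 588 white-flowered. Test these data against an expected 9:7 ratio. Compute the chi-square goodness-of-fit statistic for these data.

21.135

Expected counts for N = 1166 under a 9:7 ratio (total parts = 16):
  purple-flowered: 1166 × 9/16 = 655.875
  white-flowered: 1166 × 7/16 = 510.125
χ² = Σ (O − E)² / E
  purple-flowered: (578 − 655.875)² / 655.875 = 9.2465
  white-flowered: (588 − 510.125)² / 510.125 = 11.8883
χ² = 9.2465 + 11.8883 = 21.1348 ≈ 21.135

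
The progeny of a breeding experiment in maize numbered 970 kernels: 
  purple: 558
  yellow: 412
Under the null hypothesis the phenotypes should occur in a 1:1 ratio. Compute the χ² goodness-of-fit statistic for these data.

21.975

The 1:1 ratio has 2 parts, so with N = 970 the expected counts are:
  purple: 970 × 1/2 = 485
  yellow: 970 × 1/2 = 485
χ² = Σ (O − E)² / E
  purple: (558 − 485)² / 485 = 10.9876
  yellow: (412 − 485)² / 485 = 10.9876
χ² = 10.9876 + 10.9876 = 21.9752 ≈ 21.975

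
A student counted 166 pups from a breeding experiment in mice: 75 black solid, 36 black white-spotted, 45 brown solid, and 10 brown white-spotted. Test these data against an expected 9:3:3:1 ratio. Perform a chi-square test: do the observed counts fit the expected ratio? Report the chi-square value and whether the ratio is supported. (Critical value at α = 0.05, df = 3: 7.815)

10.578; not consistent

Total ratio parts = 16. Expected numbers out of 166:
  black solid: 166 × 9/16 = 93.375
  black white-spotted: 166 × 3/16 = 31.125
  brown solid: 166 × 3/16 = 31.125
  brown white-spotted: 166 × 1/16 = 10.375
χ² = Σ (O − E)² / E
  black solid: (75 − 93.375)² / 93.375 = 3.6160
  black white-spotted: (36 − 31.125)² / 31.125 = 0.7636
  brown solid: (45 − 31.125)² / 31.125 = 6.1852
  brown white-spotted: (10 − 10.375)² / 10.375 = 0.0136
χ² = 3.6160 + 0.7636 + 6.1852 + 0.0136 = 10.5784 ≈ 10.578
Degrees of freedom = 4 − 1 = 3; critical value at α = 0.05 is 7.815.
Since 10.578 > 7.815, we reject the null hypothesis — the data do not fit the 9:3:3:1 ratio.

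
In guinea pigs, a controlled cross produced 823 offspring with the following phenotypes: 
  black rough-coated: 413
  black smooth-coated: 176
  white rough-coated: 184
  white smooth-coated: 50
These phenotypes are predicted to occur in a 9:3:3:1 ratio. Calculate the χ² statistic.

14.186

Expected counts for N = 823 under a 9:3:3:1 ratio (total parts = 16):
  black rough-coated: 823 × 9/16 = 462.9375
  black smooth-coated: 823 × 3/16 = 154.3125
  white rough-coated: 823 × 3/16 = 154.3125
  white smooth-coated: 823 × 1/16 = 51.4375
χ² = Σ (O − E)² / E
  black rough-coated: (413 − 462.9375)² / 462.9375 = 5.3868
  black smooth-coated: (176 − 154.3125)² / 154.3125 = 3.0480
  white rough-coated: (184 − 154.3125)² / 154.3125 = 5.7114
  white smooth-coated: (50 − 51.4375)² / 51.4375 = 0.0402
χ² = 5.3868 + 3.0480 + 5.7114 + 0.0402 = 14.1864 ≈ 14.186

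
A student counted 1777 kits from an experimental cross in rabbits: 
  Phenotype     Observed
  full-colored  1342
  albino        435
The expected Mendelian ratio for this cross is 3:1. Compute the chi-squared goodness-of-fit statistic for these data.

Under the 3:1 hypothesis (Σ ratio = 4, N = 1777):
  full-colored: 1777 × 3/4 = 1332.75
  albino: 1777 × 1/4 = 444.25
χ² = Σ (O − E)² / E
  full-colored: (1342 − 1332.75)² / 1332.75 = 0.0642
  albino: (435 − 444.25)² / 444.25 = 0.1926
χ² = 0.0642 + 0.1926 = 0.2568 ≈ 0.257

0.257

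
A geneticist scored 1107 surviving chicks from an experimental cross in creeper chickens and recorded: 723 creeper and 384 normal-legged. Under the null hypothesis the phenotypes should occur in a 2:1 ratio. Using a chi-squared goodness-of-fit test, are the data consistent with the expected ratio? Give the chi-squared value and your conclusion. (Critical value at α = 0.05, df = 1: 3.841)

0.915; consistent

Total ratio parts = 3. Expected numbers out of 1107:
  creeper: 1107 × 2/3 = 738
  normal-legged: 1107 × 1/3 = 369
χ² = Σ (O − E)² / E
  creeper: (723 − 738)² / 738 = 0.3049
  normal-legged: (384 − 369)² / 369 = 0.6098
χ² = 0.3049 + 0.6098 = 0.9147 ≈ 0.915
Degrees of freedom = 2 − 1 = 1; critical value at α = 0.05 is 3.841.
Since 0.915 < 3.841, we fail to reject the null hypothesis — the data are consistent with the 2:1 ratio.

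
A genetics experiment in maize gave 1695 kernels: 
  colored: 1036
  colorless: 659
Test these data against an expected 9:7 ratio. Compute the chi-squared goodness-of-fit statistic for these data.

16.342

Under the 9:7 hypothesis (Σ ratio = 16, N = 1695):
  colored: 1695 × 9/16 = 953.4375
  colorless: 1695 × 7/16 = 741.5625
χ² = Σ (O − E)² / E
  colored: (1036 − 953.4375)² / 953.4375 = 7.1495
  colorless: (659 − 741.5625)² / 741.5625 = 9.1922
χ² = 7.1495 + 9.1922 = 16.3417 ≈ 16.342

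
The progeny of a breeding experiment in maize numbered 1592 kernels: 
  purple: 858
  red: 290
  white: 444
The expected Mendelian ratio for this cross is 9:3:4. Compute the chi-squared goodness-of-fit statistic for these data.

Under the 9:3:4 hypothesis (Σ ratio = 16, N = 1592):
  purple: 1592 × 9/16 = 895.5
  red: 1592 × 3/16 = 298.5
  white: 1592 × 4/16 = 398
χ² = Σ (O − E)² / E
  purple: (858 − 895.5)² / 895.5 = 1.5704
  red: (290 − 298.5)² / 298.5 = 0.2420
  white: (444 − 398)² / 398 = 5.3166
χ² = 1.5704 + 0.2420 + 5.3166 = 7.129

7.129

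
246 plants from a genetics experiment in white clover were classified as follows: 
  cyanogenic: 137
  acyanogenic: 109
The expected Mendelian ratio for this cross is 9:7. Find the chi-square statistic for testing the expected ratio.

0.031

Expected counts for N = 246 under a 9:7 ratio (total parts = 16):
  cyanogenic: 246 × 9/16 = 138.375
  acyanogenic: 246 × 7/16 = 107.625
χ² = Σ (O − E)² / E
  cyanogenic: (137 − 138.375)² / 138.375 = 0.0137
  acyanogenic: (109 − 107.625)² / 107.625 = 0.0176
χ² = 0.0137 + 0.0176 = 0.0313 ≈ 0.031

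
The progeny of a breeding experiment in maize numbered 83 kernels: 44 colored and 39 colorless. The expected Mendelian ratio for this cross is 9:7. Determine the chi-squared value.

The 9:7 ratio has 16 parts, so with N = 83 the expected counts are:
  colored: 83 × 9/16 = 46.6875
  colorless: 83 × 7/16 = 36.3125
χ² = Σ (O − E)² / E
  colored: (44 − 46.6875)² / 46.6875 = 0.1547
  colorless: (39 − 36.3125)² / 36.3125 = 0.1989
χ² = 0.1547 + 0.1989 = 0.3536 ≈ 0.354

0.354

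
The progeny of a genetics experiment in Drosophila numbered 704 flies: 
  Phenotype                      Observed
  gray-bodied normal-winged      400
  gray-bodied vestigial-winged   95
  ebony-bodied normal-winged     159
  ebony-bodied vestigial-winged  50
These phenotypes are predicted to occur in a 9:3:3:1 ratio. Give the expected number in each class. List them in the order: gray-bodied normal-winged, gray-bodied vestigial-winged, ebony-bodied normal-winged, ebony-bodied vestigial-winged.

396, 132, 132, 44

The 9:3:3:1 ratio has 16 parts, so with N = 704 the expected counts are:
  gray-bodied normal-winged: 704 × 9/16 = 396
  gray-bodied vestigial-winged: 704 × 3/16 = 132
  ebony-bodied normal-winged: 704 × 3/16 = 132
  ebony-bodied vestigial-winged: 704 × 1/16 = 44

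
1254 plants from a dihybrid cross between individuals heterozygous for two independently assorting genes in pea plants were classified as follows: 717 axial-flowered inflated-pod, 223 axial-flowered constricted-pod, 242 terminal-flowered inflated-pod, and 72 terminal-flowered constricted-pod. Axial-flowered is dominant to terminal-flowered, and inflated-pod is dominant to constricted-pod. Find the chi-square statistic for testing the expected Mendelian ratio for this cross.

1.536

A dihybrid F₂ with independent assortment and complete dominance at both loci gives a 9:3:3:1 phenotypic ratio.
Total ratio parts = 16. Expected numbers out of 1254:
  axial-flowered inflated-pod: 1254 × 9/16 = 705.375
  axial-flowered constricted-pod: 1254 × 3/16 = 235.125
  terminal-flowered inflated-pod: 1254 × 3/16 = 235.125
  terminal-flowered constricted-pod: 1254 × 1/16 = 78.375
χ² = Σ (O − E)² / E
  axial-flowered inflated-pod: (717 − 705.375)² / 705.375 = 0.1916
  axial-flowered constricted-pod: (223 − 235.125)² / 235.125 = 0.6253
  terminal-flowered inflated-pod: (242 − 235.125)² / 235.125 = 0.2010
  terminal-flowered constricted-pod: (72 − 78.375)² / 78.375 = 0.5185
χ² = 0.1916 + 0.6253 + 0.2010 + 0.5185 = 1.5364 ≈ 1.536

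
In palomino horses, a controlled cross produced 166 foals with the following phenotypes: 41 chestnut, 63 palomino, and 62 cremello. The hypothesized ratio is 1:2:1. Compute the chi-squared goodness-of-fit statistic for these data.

Under the 1:2:1 hypothesis (Σ ratio = 4, N = 166):
  chestnut: 166 × 1/4 = 41.5
  palomino: 166 × 2/4 = 83
  cremello: 166 × 1/4 = 41.5
χ² = Σ (O − E)² / E
  chestnut: (41 − 41.5)² / 41.5 = 0.0060
  palomino: (63 − 83)² / 83 = 4.8193
  cremello: (62 − 41.5)² / 41.5 = 10.1265
χ² = 0.0060 + 4.8193 + 10.1265 = 14.9518 ≈ 14.952

14.952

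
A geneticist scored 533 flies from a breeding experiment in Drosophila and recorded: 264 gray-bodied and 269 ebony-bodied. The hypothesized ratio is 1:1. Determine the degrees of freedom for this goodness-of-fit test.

1

A goodness-of-fit test with 2 phenotype classes has df = 2 − 1 = 1.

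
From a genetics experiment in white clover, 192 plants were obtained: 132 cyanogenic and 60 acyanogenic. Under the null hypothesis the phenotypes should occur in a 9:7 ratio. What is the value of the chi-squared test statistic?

12.190

Under the 9:7 hypothesis (Σ ratio = 16, N = 192):
  cyanogenic: 192 × 9/16 = 108
  acyanogenic: 192 × 7/16 = 84
χ² = Σ (O − E)² / E
  cyanogenic: (132 − 108)² / 108 = 5.3333
  acyanogenic: (60 − 84)² / 84 = 6.8571
χ² = 5.3333 + 6.8571 = 12.1904 ≈ 12.190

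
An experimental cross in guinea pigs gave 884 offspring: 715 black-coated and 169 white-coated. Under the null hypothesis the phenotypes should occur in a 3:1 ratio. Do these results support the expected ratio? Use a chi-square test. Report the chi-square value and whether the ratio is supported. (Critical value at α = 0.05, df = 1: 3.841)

16.314; not consistent

Under the 3:1 hypothesis (Σ ratio = 4, N = 884):
  black-coated: 884 × 3/4 = 663
  white-coated: 884 × 1/4 = 221
χ² = Σ (O − E)² / E
  black-coated: (715 − 663)² / 663 = 4.0784
  white-coated: (169 − 221)² / 221 = 12.2353
χ² = 4.0784 + 12.2353 = 16.3137 ≈ 16.314
Degrees of freedom = 2 − 1 = 1; critical value at α = 0.05 is 3.841.
Since 16.314 > 3.841, we reject the null hypothesis — the data do not fit the 3:1 ratio.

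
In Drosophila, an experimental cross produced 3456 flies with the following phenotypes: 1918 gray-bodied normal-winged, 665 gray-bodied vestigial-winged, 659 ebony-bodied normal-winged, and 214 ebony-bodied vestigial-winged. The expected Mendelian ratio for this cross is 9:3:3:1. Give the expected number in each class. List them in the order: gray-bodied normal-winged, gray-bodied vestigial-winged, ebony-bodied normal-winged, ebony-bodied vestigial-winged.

1944, 648, 648, 216

Expected counts for N = 3456 under a 9:3:3:1 ratio (total parts = 16):
  gray-bodied normal-winged: 3456 × 9/16 = 1944
  gray-bodied vestigial-winged: 3456 × 3/16 = 648
  ebony-bodied normal-winged: 3456 × 3/16 = 648
  ebony-bodied vestigial-winged: 3456 × 1/16 = 216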